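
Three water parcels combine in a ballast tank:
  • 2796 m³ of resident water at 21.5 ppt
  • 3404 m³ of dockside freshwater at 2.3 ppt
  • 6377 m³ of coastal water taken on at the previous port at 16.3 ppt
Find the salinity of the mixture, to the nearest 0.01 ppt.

13.67 ppt

Salt balance:
salt = 2,796×21.5 + 3,404×2.3 + 6,377×16.3 = 60,114 + 7,829.2 + 103,945.1 = 171,888.3
volume = 2,796 + 3,404 + 6,377 = 12,577 m³
S = 171,888.3 / 12,577 = 13.6669 ppt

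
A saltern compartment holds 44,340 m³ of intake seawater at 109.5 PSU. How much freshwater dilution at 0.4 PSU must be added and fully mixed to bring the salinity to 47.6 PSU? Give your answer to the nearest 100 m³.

58100 m³

Salt balance: 44,340×109.5 + V×0.4 = (44,340+V)×47.6
4,855,230 + 0.4V = 2,110,584 + 47.6V
2,744,646 = 47.2V
V = 58,149.28 m³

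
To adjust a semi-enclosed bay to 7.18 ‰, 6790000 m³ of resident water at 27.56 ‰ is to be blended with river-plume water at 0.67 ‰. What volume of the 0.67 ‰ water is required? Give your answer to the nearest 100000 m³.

21300000 m³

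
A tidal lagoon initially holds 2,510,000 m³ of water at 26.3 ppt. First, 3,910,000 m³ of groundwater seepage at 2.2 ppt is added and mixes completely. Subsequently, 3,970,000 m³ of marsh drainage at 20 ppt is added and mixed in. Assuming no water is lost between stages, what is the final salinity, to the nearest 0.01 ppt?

Salt balance:
Initial salt = 2,510,000×26.3 = 66,013,000
After stage 1: salt = 66,013,000 + 3,910,000×2.2 = 74,615,000; volume = 6,420,000 m³; S = 11.622 ppt
After stage 2: salt = 74,615,000 + 3,970,000×20 = 154,015,000; volume = 10,390,000 m³
S = 154,015,000 / 10,390,000 = 14.8234 ppt

14.82 ppt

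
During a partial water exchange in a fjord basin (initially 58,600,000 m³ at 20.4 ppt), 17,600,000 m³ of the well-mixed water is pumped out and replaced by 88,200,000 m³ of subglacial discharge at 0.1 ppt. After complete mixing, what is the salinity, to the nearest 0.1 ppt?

Remaining after removal: 41,000,000 m³ at 20.4 ppt (salt = 836,400,000)
After addition: salt = 836,400,000 + 88,200,000×0.1 = 845,220,000; volume = 129,200,000 m³
S = 845,220,000 / 129,200,000 = 6.542 ppt

6.5 ppt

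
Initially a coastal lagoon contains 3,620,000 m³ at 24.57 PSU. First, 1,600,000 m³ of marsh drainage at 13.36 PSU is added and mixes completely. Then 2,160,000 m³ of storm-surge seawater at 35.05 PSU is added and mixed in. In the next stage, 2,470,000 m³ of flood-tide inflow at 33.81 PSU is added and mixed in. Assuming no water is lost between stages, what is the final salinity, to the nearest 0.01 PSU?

27.36 PSU

Weighted by volume,
Initial salt = 3,620,000×24.57 = 88,943,400
After stage 1: salt = 88,943,400 + 1,600,000×13.36 = 110,319,400; volume = 5,220,000 m³; S = 21.134 PSU
After stage 2: salt = 110,319,400 + 2,160,000×35.05 = 186,027,400; volume = 7,380,000 m³; S = 25.207 PSU
After stage 3: salt = 186,027,400 + 2,470,000×33.81 = 269,538,100; volume = 9,850,000 m³
S = 269,538,100 / 9,850,000 = 27.3643 PSU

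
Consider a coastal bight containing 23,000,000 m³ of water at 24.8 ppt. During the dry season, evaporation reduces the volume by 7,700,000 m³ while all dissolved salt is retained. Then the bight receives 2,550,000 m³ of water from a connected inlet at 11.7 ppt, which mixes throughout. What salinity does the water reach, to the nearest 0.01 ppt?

After evaporation: salt = 23,000,000×24.8 = 570,400,000; volume = 23,000,000 − 7,700,000 = 15,300,000 m³
After mixing: salt = 570,400,000 + 2,550,000×11.7 = 600,235,000; volume = 15,300,000 + 2,550,000 = 17,850,000 m³
S = 600,235,000 / 17,850,000 = 33.6266 ppt

33.63 ppt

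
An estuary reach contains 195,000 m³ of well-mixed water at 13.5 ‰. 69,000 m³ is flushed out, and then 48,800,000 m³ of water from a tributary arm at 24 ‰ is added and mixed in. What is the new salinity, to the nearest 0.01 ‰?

Remaining after removal: 126,000 m³ at 13.5 ‰ (salt = 1,701,000)
After addition: salt = 1,701,000 + 48,800,000×24 = 1,172,901,000; volume = 48,926,000 m³
S = 1,172,901,000 / 48,926,000 = 23.973 ‰

23.97 ‰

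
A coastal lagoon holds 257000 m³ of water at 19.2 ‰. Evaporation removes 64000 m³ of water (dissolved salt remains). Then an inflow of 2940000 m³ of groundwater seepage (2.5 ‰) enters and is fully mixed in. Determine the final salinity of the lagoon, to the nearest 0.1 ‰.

After evaporation: salt = 257,000×19.2 = 4,934,400; volume = 257,000 − 64,000 = 193,000 m³
After mixing: salt = 4,934,400 + 2,940,000×2.5 = 12,284,400; volume = 193,000 + 2,940,000 = 3,133,000 m³
S = 12,284,400 / 3,133,000 = 3.921 ‰

3.9 ‰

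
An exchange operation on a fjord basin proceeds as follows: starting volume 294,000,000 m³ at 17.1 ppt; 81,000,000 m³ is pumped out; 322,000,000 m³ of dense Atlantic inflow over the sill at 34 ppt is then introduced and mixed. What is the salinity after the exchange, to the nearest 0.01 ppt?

27.27 ppt

Remaining after removal: 213,000,000 m³ at 17.1 ppt (salt = 3,642,300,000)
After addition: salt = 3,642,300,000 + 322,000,000×34 = 14,590,300,000; volume = 535,000,000 m³
S = 14,590,300,000 / 535,000,000 = 27.2716 ppt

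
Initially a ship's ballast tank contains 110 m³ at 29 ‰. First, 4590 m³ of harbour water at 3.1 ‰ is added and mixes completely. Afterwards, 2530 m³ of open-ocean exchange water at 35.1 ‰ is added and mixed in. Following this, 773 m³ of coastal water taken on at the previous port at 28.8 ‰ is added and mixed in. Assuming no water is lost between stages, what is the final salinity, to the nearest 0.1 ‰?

Conserving salt mass:
Initial salt = 110×29 = 3,190
After stage 1: salt = 3,190 + 4,590×3.1 = 17,419; volume = 4,700 m³; S = 3.706 ‰
After stage 2: salt = 17,419 + 2,530×35.1 = 106,222; volume = 7,230 m³; S = 14.692 ‰
After stage 3: salt = 106,222 + 773×28.8 = 128,484.4; volume = 8,003 m³
S = 128,484.4 / 8,003 = 16.0545 ‰

16.1 ‰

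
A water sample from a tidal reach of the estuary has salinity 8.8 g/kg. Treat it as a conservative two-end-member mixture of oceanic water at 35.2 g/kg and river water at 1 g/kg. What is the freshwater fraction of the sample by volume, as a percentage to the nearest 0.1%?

77.2%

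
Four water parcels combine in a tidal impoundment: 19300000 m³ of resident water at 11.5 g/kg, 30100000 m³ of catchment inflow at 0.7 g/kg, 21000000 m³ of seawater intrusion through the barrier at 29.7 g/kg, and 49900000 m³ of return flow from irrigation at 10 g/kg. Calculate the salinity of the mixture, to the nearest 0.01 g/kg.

11.35 g/kg

Conserving salt mass:
salt = 19,300,000×11.5 + 30,100,000×0.7 + 21,000,000×29.7 + 49,900,000×10 = 221,950,000 + 21,070,000 + 623,700,000 + 499,000,000 = 1,365,720,000
volume = 19,300,000 + 30,100,000 + 21,000,000 + 49,900,000 = 120,300,000 m³
S = 1,365,720,000 / 120,300,000 = 11.3526 g/kg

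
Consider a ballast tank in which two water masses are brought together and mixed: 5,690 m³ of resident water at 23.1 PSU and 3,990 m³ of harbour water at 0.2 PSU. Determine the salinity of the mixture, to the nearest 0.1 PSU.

13.7 PSU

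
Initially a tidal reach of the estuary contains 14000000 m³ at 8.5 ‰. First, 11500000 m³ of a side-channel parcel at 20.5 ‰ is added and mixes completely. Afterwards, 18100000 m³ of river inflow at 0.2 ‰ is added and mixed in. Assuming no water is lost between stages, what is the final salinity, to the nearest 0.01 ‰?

Salt balance:
Initial salt = 14,000,000×8.5 = 119,000,000
After stage 1: salt = 119,000,000 + 11,500,000×20.5 = 354,750,000; volume = 25,500,000 m³; S = 13.912 ‰
After stage 2: salt = 354,750,000 + 18,100,000×0.2 = 358,370,000; volume = 43,600,000 m³
S = 358,370,000 / 43,600,000 = 8.2195 ‰

8.22 ‰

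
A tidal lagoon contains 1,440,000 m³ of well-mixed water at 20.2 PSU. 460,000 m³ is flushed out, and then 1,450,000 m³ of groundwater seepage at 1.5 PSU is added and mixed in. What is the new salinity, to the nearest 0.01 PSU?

9.04 PSU

Remaining after removal: 980,000 m³ at 20.2 PSU (salt = 19,796,000)
After addition: salt = 19,796,000 + 1,450,000×1.5 = 21,971,000; volume = 2,430,000 m³
S = 21,971,000 / 2,430,000 = 9.0416 PSU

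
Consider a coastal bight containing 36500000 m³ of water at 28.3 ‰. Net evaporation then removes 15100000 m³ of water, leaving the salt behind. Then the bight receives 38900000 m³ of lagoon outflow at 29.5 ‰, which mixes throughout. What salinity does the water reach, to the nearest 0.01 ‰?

36.16 ‰

After evaporation: salt = 36,500,000×28.3 = 1,032,950,000; volume = 36,500,000 − 15,100,000 = 21,400,000 m³
After mixing: salt = 1,032,950,000 + 38,900,000×29.5 = 2,180,500,000; volume = 21,400,000 + 38,900,000 = 60,300,000 m³
S = 2,180,500,000 / 60,300,000 = 36.1609 ‰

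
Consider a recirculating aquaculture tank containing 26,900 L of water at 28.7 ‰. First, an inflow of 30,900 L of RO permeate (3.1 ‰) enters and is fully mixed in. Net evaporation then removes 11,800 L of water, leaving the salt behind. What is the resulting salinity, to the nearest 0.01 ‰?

After mixing: salt = 26,900×28.7 + 30,900×3.1 = 867,820; volume = 57,800 L
After evaporation: salt unchanged = 867,820; volume = 57,800 − 11,800 = 46,000 L
S = 867,820 / 46,000 = 18.8657 ‰

18.87 ‰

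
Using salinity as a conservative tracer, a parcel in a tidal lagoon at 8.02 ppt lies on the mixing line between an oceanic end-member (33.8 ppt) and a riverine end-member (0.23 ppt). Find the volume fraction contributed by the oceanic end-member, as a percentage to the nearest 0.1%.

23.2%

Let g be the oceanic fraction. Salt balance per unit volume:
g×33.8 + (1−g)×0.23 = 8.02
g = (8.02 − 0.23) / (33.8 − 0.23) = 7.79/33.57 = 0.2321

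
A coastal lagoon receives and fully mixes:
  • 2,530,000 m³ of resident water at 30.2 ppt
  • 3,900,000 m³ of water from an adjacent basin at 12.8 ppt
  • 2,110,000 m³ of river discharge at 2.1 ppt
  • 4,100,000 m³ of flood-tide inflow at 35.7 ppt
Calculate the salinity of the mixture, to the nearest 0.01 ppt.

21.92 ppt

Salt balance:
salt = 2,530,000×30.2 + 3,900,000×12.8 + 2,110,000×2.1 + 4,100,000×35.7 = 76,406,000 + 49,920,000 + 4,431,000 + 146,370,000 = 277,127,000
volume = 2,530,000 + 3,900,000 + 2,110,000 + 4,100,000 = 12,640,000 m³
S = 277,127,000 / 12,640,000 = 21.9246 ppt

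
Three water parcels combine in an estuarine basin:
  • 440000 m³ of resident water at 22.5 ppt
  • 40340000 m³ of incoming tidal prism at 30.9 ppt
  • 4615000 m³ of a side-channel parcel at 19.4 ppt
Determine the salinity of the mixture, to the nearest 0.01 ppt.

Total salt / total volume:
salt = 440,000×22.5 + 40,340,000×30.9 + 4,615,000×19.4 = 9,900,000 + 1,246,506,000 + 89,531,000 = 1,345,937,000
volume = 440,000 + 40,340,000 + 4,615,000 = 45,395,000 m³
S = 1,345,937,000 / 45,395,000 = 29.6495 ppt

29.65 ppt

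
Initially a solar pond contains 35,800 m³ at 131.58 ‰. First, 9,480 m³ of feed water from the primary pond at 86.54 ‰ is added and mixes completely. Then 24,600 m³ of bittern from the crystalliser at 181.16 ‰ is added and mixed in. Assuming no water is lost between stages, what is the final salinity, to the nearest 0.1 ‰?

142.9 ‰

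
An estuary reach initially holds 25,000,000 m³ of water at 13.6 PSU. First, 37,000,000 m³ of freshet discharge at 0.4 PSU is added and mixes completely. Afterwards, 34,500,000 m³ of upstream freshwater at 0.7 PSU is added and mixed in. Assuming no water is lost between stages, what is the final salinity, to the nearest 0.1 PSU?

Mass of salt is conserved:
Initial salt = 25,000,000×13.6 = 340,000,000
After stage 1: salt = 340,000,000 + 37,000,000×0.4 = 354,800,000; volume = 62,000,000 m³; S = 5.723 PSU
After stage 2: salt = 354,800,000 + 34,500,000×0.7 = 378,950,000; volume = 96,500,000 m³
S = 378,950,000 / 96,500,000 = 3.9269 PSU

3.9 PSU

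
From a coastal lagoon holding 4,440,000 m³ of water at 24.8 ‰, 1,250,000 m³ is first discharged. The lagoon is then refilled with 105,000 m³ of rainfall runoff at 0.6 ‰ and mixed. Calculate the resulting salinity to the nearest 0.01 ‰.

Remaining after removal: 3,190,000 m³ at 24.8 ‰ (salt = 79,112,000)
After addition: salt = 79,112,000 + 105,000×0.6 = 79,175,000; volume = 3,295,000 m³
S = 79,175,000 / 3,295,000 = 24.0288 ‰

24.03 ‰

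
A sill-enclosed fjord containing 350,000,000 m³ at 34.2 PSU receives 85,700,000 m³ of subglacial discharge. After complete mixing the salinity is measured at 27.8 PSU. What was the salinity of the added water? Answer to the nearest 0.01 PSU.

Salt balance: 350,000,000×34.2 + 85,700,000×S = 435,700,000×27.8
11,970,000,000 + 85,700,000·S = 12,112,460,000
S = (12,112,460,000 − 11,970,000,000) / 85,700,000 = 1.6623 PSU

1.66 PSU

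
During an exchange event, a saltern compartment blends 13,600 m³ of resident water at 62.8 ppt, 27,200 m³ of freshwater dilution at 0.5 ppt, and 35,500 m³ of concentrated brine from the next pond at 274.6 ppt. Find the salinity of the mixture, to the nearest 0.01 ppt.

139.13 ppt

By conservation of dissolved salt,
salt = 13,600×62.8 + 27,200×0.5 + 35,500×274.6 = 854,080 + 13,600 + 9,748,300 = 10,615,980
volume = 13,600 + 27,200 + 35,500 = 76,300 m³
S = 10,615,980 / 76,300 = 139.1347 ppt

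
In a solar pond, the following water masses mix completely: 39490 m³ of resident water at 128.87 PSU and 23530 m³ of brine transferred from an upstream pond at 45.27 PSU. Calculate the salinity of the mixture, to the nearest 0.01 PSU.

97.66 PSU

Total salt / total volume:
salt = 39,490×128.87 + 23,530×45.27 = 5,089,076.3 + 1,065,203.1 = 6,154,279.4
volume = 39,490 + 23,530 = 63,020 m³
S = 6,154,279.4 / 63,020 = 97.656 PSU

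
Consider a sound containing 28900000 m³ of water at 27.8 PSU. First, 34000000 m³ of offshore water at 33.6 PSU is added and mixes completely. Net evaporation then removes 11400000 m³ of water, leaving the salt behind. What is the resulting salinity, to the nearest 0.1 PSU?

37.8 PSU

After mixing: salt = 28,900,000×27.8 + 34,000,000×33.6 = 1,945,820,000; volume = 62,900,000 m³
After evaporation: salt unchanged = 1,945,820,000; volume = 62,900,000 − 11,400,000 = 51,500,000 m³
S = 1,945,820,000 / 51,500,000 = 37.7829 PSU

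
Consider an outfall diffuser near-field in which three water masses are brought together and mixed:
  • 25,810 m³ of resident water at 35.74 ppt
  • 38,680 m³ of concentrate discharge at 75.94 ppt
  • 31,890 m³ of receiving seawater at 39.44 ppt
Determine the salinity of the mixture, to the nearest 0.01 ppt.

Mass of salt is conserved:
salt = 25,810×35.74 + 38,680×75.94 + 31,890×39.44 = 922,449.4 + 2,937,359.2 + 1,257,741.6 = 5,117,550.2
volume = 25,810 + 38,680 + 31,890 = 96,380 m³
S = 5,117,550.2 / 96,380 = 53.0976 ppt

53.10 ppt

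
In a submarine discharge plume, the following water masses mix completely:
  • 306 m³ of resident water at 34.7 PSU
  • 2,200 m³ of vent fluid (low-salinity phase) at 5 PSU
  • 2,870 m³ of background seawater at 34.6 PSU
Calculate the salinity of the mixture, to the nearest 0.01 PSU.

22.49 PSU

Weighted by volume,
salt = 306×34.7 + 2,200×5 + 2,870×34.6 = 10,618.2 + 11,000 + 99,302 = 120,920.2
volume = 306 + 2,200 + 2,870 = 5,376 m³
S = 120,920.2 / 5,376 = 22.4926 PSU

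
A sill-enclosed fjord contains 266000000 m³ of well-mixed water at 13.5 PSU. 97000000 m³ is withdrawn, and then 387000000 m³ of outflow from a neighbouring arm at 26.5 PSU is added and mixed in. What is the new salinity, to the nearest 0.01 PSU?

Remaining after removal: 169,000,000 m³ at 13.5 PSU (salt = 2,281,500,000)
After addition: salt = 2,281,500,000 + 387,000,000×26.5 = 12,537,000,000; volume = 556,000,000 m³
S = 12,537,000,000 / 556,000,000 = 22.5486 PSU

22.55 PSU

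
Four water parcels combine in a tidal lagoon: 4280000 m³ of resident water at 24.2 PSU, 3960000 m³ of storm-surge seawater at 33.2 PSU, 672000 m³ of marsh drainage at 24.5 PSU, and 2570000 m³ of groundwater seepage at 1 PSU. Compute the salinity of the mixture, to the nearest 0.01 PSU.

22.13 PSU

Salt balance:
salt = 4,280,000×24.2 + 3,960,000×33.2 + 672,000×24.5 + 2,570,000×1 = 103,576,000 + 131,472,000 + 16,464,000 + 2,570,000 = 254,082,000
volume = 4,280,000 + 3,960,000 + 672,000 + 2,570,000 = 11,482,000 m³
S = 254,082,000 / 11,482,000 = 22.1287 PSU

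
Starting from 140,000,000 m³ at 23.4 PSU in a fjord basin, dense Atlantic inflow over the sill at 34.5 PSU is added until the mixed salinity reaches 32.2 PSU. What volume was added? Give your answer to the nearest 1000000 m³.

Salt balance: 140,000,000×23.4 + V×34.5 = (140,000,000+V)×32.2
3,276,000,000 + 34.5V = 4,508,000,000 + 32.2V
1,232,000,000 = 2.3V
V = 535,652,173.91 m³

536000000 m³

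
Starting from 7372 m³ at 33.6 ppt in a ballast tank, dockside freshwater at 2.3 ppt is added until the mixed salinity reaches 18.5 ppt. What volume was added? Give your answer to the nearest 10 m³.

Salt balance: 7,372×33.6 + V×2.3 = (7,372+V)×18.5
247,699.2 + 2.3V = 136,382 + 18.5V
111,317.2 = 16.2V
V = 6,871.43 m³

6870 m³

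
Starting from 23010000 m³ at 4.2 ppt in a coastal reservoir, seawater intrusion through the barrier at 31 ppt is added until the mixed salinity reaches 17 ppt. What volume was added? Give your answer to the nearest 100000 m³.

Salt balance: 23,010,000×4.2 + V×31 = (23,010,000+V)×17
96,642,000 + 31V = 391,170,000 + 17V
294,528,000 = 14V
V = 21,037,714.29 m³

21000000 m³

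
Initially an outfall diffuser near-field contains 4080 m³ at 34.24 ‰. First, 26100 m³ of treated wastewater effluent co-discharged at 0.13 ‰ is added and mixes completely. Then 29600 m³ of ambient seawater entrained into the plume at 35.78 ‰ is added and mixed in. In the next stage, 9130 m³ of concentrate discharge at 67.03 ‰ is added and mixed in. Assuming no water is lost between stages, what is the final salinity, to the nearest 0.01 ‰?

Mass of salt is conserved:
Initial salt = 4,080×34.24 = 139,699.2
After stage 1: salt = 139,699.2 + 26,100×0.13 = 143,092.2; volume = 30,180 m³; S = 4.741 ‰
After stage 2: salt = 143,092.2 + 29,600×35.78 = 1,202,180.2; volume = 59,780 m³; S = 20.11 ‰
After stage 3: salt = 1,202,180.2 + 9,130×67.03 = 1,814,164.1; volume = 68,910 m³
S = 1,814,164.1 / 68,910 = 26.3266 ‰

26.33 ‰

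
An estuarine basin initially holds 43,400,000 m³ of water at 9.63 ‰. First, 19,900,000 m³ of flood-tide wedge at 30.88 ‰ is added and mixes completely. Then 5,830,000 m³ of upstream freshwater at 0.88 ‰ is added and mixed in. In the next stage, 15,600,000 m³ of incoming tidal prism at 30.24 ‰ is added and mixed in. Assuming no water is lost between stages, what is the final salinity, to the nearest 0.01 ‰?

Salt balance:
Initial salt = 43,400,000×9.63 = 417,942,000
After stage 1: salt = 417,942,000 + 19,900,000×30.88 = 1,032,454,000; volume = 63,300,000 m³; S = 16.31 ‰
After stage 2: salt = 1,032,454,000 + 5,830,000×0.88 = 1,037,584,400; volume = 69,130,000 m³; S = 15.009 ‰
After stage 3: salt = 1,037,584,400 + 15,600,000×30.24 = 1,509,328,400; volume = 84,730,000 m³
S = 1,509,328,400 / 84,730,000 = 17.8134 ‰

17.81 ‰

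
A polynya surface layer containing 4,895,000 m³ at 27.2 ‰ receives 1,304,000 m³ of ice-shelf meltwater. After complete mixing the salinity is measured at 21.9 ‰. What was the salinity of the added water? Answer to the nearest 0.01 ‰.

Salt balance: 4,895,000×27.2 + 1,304,000×S = 6,199,000×21.9
133,144,000 + 1,304,000·S = 135,758,100
S = (135,758,100 − 133,144,000) / 1,304,000 = 2.0047 ‰

2.00 ‰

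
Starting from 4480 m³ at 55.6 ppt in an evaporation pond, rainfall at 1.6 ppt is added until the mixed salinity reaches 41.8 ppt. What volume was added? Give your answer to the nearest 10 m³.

1540 m³

Salt balance: 4,480×55.6 + V×1.6 = (4,480+V)×41.8
249,088 + 1.6V = 187,264 + 41.8V
61,824 = 40.2V
V = 1,537.91 m³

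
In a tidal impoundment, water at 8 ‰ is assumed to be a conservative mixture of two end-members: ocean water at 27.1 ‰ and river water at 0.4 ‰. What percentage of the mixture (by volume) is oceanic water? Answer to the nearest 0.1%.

Let g be the oceanic fraction. Salt balance per unit volume:
g×27.1 + (1−g)×0.4 = 8
g = (8 − 0.4) / (27.1 − 0.4) = 7.6/26.7 = 0.2846

28.5%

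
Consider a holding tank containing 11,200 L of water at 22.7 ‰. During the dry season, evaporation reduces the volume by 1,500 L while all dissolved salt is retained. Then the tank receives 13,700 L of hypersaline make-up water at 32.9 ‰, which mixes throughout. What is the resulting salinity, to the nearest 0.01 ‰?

After evaporation: salt = 11,200×22.7 = 254,240; volume = 11,200 − 1,500 = 9,700 L
After mixing: salt = 254,240 + 13,700×32.9 = 704,970; volume = 9,700 + 13,700 = 23,400 L
S = 704,970 / 23,400 = 30.1269 ‰

30.13 ‰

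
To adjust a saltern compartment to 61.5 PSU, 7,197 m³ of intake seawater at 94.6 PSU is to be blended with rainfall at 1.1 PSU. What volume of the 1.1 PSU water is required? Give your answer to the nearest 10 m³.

3940 m³

Salt balance: 7,197×94.6 + V×1.1 = (7,197+V)×61.5
680,836.2 + 1.1V = 442,615.5 + 61.5V
238,220.7 = 60.4V
V = 3,944.05 m³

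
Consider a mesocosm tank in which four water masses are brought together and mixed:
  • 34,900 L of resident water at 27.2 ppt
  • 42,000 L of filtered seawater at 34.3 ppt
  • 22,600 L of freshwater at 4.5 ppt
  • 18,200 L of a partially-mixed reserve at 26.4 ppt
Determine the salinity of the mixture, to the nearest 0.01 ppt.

25.25 ppt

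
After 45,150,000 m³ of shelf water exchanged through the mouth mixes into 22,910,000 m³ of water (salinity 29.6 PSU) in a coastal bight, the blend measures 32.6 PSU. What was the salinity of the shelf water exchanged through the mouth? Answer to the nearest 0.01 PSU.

Salt balance: 22,910,000×29.6 + 45,150,000×S = 68,060,000×32.6
678,136,000 + 45,150,000·S = 2,218,756,000
S = (2,218,756,000 − 678,136,000) / 45,150,000 = 34.1223 PSU

34.12 PSU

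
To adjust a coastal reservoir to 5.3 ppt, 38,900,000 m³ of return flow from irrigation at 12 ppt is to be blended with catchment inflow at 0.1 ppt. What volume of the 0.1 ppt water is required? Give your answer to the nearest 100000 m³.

Salt balance: 38,900,000×12 + V×0.1 = (38,900,000+V)×5.3
466,800,000 + 0.1V = 206,170,000 + 5.3V
260,630,000 = 5.2V
V = 50,121,153.85 m³

50100000 m³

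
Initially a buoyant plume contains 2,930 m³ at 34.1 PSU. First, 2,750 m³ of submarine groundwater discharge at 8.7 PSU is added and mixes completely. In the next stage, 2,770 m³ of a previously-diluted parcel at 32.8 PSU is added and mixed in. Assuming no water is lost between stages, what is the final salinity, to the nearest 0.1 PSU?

By conservation of dissolved salt,
Initial salt = 2,930×34.1 = 99,913
After stage 1: salt = 99,913 + 2,750×8.7 = 123,838; volume = 5,680 m³; S = 21.802 PSU
After stage 2: salt = 123,838 + 2,770×32.8 = 214,694; volume = 8,450 m³
S = 214,694 / 8,450 = 25.4076 PSU

25.4 PSU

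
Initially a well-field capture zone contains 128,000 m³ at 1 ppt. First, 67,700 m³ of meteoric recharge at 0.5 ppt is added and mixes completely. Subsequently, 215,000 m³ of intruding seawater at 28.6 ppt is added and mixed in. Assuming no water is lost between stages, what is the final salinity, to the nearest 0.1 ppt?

15.4 ppt

Mass of salt is conserved:
Initial salt = 128,000×1 = 128,000
After stage 1: salt = 128,000 + 67,700×0.5 = 161,850; volume = 195,700 m³; S = 0.827 ppt
After stage 2: salt = 161,850 + 215,000×28.6 = 6,310,850; volume = 410,700 m³
S = 6,310,850 / 410,700 = 15.3661 ppt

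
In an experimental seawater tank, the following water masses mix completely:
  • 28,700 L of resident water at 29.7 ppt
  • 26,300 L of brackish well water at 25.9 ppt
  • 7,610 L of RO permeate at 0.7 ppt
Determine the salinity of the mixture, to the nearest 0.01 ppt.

24.58 ppt

Mass of salt is conserved:
salt = 28,700×29.7 + 26,300×25.9 + 7,610×0.7 = 852,390 + 681,170 + 5,327 = 1,538,887
volume = 28,700 + 26,300 + 7,610 = 62,610 L
S = 1,538,887 / 62,610 = 24.5789 ppt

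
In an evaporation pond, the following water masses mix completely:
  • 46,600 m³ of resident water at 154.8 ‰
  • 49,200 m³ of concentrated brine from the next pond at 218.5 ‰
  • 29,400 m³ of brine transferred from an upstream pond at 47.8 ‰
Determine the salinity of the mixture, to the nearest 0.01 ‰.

Total salt / total volume:
salt = 46,600×154.8 + 49,200×218.5 + 29,400×47.8 = 7,213,680 + 10,750,200 + 1,405,320 = 19,369,200
volume = 46,600 + 49,200 + 29,400 = 125,200 m³
S = 19,369,200 / 125,200 = 154.7061 ‰

154.71 ‰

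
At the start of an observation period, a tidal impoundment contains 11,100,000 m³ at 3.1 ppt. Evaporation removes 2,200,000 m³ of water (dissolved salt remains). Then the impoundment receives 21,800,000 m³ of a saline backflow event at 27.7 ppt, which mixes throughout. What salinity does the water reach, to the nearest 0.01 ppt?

After evaporation: salt = 11,100,000×3.1 = 34,410,000; volume = 11,100,000 − 2,200,000 = 8,900,000 m³
After mixing: salt = 34,410,000 + 21,800,000×27.7 = 638,270,000; volume = 8,900,000 + 21,800,000 = 30,700,000 m³
S = 638,270,000 / 30,700,000 = 20.7906 ppt

20.79 ppt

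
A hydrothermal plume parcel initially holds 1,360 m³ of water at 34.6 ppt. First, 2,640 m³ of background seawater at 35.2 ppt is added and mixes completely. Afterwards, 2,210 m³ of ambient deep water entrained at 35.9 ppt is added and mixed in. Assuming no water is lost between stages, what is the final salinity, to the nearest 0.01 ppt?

35.32 ppt

Conserving salt mass:
Initial salt = 1,360×34.6 = 47,056
After stage 1: salt = 47,056 + 2,640×35.2 = 139,984; volume = 4,000 m³; S = 34.996 ppt
After stage 2: salt = 139,984 + 2,210×35.9 = 219,323; volume = 6,210 m³
S = 219,323 / 6,210 = 35.3177 ppt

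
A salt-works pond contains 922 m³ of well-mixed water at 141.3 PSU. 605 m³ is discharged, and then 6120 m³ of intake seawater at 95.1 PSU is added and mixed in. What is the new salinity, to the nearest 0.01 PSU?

Remaining after removal: 317 m³ at 141.3 PSU (salt = 44,792.1)
After addition: salt = 44,792.1 + 6,120×95.1 = 626,804.1; volume = 6,437 m³
S = 626,804.1 / 6,437 = 97.3752 PSU

97.38 PSU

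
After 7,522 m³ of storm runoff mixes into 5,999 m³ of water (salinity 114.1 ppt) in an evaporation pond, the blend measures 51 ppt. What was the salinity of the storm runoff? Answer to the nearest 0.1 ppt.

0.7 ppt

Salt balance: 5,999×114.1 + 7,522×S = 13,521×51
684,485.9 + 7,522·S = 689,571
S = (689,571 − 684,485.9) / 7,522 = 0.676 ppt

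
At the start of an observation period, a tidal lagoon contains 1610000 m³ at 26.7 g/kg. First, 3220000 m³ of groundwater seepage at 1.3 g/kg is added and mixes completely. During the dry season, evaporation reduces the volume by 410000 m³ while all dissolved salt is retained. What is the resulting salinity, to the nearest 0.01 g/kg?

10.67 g/kg

After mixing: salt = 1,610,000×26.7 + 3,220,000×1.3 = 47,173,000; volume = 4,830,000 m³
After evaporation: salt unchanged = 47,173,000; volume = 4,830,000 − 410,000 = 4,420,000 m³
S = 47,173,000 / 4,420,000 = 10.6726 g/kg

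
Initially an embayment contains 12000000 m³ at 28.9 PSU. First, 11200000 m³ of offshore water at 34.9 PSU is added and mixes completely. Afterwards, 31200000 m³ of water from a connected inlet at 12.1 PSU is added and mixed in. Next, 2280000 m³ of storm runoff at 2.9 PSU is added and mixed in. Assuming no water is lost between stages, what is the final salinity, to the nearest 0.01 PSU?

19.79 PSU

Mass of salt is conserved:
Initial salt = 12,000,000×28.9 = 346,800,000
After stage 1: salt = 346,800,000 + 11,200,000×34.9 = 737,680,000; volume = 23,200,000 m³; S = 31.797 PSU
After stage 2: salt = 737,680,000 + 31,200,000×12.1 = 1,115,200,000; volume = 54,400,000 m³; S = 20.5 PSU
After stage 3: salt = 1,115,200,000 + 2,280,000×2.9 = 1,121,812,000; volume = 56,680,000 m³
S = 1,121,812,000 / 56,680,000 = 19.792 PSU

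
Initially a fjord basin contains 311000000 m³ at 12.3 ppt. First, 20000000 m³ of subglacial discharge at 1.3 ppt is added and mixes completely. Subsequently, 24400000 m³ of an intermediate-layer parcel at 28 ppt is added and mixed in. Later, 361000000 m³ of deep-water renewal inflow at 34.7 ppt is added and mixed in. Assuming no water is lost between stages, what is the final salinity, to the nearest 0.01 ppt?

Weighted by volume,
Initial salt = 311,000,000×12.3 = 3,825,300,000
After stage 1: salt = 3,825,300,000 + 20,000,000×1.3 = 3,851,300,000; volume = 331,000,000 m³; S = 11.635 ppt
After stage 2: salt = 3,851,300,000 + 24,400,000×28 = 4,534,500,000; volume = 355,400,000 m³; S = 12.759 ppt
After stage 3: salt = 4,534,500,000 + 361,000,000×34.7 = 17,061,200,000; volume = 716,400,000 m³
S = 17,061,200,000 / 716,400,000 = 23.8152 ppt

23.82 ppt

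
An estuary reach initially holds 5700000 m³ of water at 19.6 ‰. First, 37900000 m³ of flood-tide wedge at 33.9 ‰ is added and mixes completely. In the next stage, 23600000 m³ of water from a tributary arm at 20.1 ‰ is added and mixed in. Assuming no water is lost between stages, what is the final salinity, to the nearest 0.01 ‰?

27.84 ‰

Conserving salt mass:
Initial salt = 5,700,000×19.6 = 111,720,000
After stage 1: salt = 111,720,000 + 37,900,000×33.9 = 1,396,530,000; volume = 43,600,000 m³; S = 32.031 ‰
After stage 2: salt = 1,396,530,000 + 23,600,000×20.1 = 1,870,890,000; volume = 67,200,000 m³
S = 1,870,890,000 / 67,200,000 = 27.8406 ‰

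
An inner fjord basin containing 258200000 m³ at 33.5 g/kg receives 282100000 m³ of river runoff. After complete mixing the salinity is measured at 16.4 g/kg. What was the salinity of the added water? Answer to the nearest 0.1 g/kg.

0.7 g/kg

Salt balance: 258,200,000×33.5 + 282,100,000×S = 540,300,000×16.4
8,649,700,000 + 282,100,000·S = 8,860,920,000
S = (8,860,920,000 − 8,649,700,000) / 282,100,000 = 0.7487 g/kg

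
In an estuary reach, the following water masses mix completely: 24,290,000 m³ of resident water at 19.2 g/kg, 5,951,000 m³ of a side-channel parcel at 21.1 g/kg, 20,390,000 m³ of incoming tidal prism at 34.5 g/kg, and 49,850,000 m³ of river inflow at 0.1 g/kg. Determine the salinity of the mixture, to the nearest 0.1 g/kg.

12.9 g/kg

Weighted by volume,
salt = 24,290,000×19.2 + 5,951,000×21.1 + 20,390,000×34.5 + 49,850,000×0.1 = 466,368,000 + 125,566,100 + 703,455,000 + 4,985,000 = 1,300,374,100
volume = 24,290,000 + 5,951,000 + 20,390,000 + 49,850,000 = 100,481,000 m³
S = 1,300,374,100 / 100,481,000 = 12.941 g/kg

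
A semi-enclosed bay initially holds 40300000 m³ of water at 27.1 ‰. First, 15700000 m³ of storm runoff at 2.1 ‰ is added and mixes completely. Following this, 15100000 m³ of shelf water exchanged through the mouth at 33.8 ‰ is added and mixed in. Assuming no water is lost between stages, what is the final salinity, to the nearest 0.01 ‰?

Mass of salt is conserved:
Initial salt = 40,300,000×27.1 = 1,092,130,000
After stage 1: salt = 1,092,130,000 + 15,700,000×2.1 = 1,125,100,000; volume = 56,000,000 m³; S = 20.091 ‰
After stage 2: salt = 1,125,100,000 + 15,100,000×33.8 = 1,635,480,000; volume = 71,100,000 m³
S = 1,635,480,000 / 71,100,000 = 23.0025 ‰

23.00 ‰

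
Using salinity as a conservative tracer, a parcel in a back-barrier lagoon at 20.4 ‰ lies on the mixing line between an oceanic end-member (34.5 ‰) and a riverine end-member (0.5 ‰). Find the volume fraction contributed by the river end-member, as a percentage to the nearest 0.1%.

Let f be the freshwater fraction. Salt balance per unit volume:
f×0.5 + (1−f)×34.5 = 20.4
f = (34.5 − 20.4) / (34.5 − 0.5) = 14.1/34 = 0.4147

41.5%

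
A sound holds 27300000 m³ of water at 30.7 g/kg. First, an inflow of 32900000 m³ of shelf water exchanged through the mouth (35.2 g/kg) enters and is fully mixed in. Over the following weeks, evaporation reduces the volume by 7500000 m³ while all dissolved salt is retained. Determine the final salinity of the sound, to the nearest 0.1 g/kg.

37.9 g/kg

After mixing: salt = 27,300,000×30.7 + 32,900,000×35.2 = 1,996,190,000; volume = 60,200,000 m³
After evaporation: salt unchanged = 1,996,190,000; volume = 60,200,000 − 7,500,000 = 52,700,000 m³
S = 1,996,190,000 / 52,700,000 = 37.8784 g/kg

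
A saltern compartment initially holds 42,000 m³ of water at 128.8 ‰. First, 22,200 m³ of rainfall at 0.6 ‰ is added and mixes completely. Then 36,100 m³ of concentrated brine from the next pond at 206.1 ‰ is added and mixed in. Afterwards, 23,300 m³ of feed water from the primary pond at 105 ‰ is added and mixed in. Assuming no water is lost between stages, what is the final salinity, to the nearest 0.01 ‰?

123.86 ‰

Weighted by volume,
Initial salt = 42,000×128.8 = 5,409,600
After stage 1: salt = 5,409,600 + 22,200×0.6 = 5,422,920; volume = 64,200 m³; S = 84.469 ‰
After stage 2: salt = 5,422,920 + 36,100×206.1 = 12,863,130; volume = 100,300 m³; S = 128.247 ‰
After stage 3: salt = 12,863,130 + 23,300×105 = 15,309,630; volume = 123,600 m³
S = 15,309,630 / 123,600 = 123.8643 ‰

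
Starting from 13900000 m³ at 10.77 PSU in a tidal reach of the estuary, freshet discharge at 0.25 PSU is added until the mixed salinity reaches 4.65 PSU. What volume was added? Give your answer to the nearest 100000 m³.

Salt balance: 13,900,000×10.77 + V×0.25 = (13,900,000+V)×4.65
149,703,000 + 0.25V = 64,635,000 + 4.65V
85,068,000 = 4.4V
V = 19,333,636.36 m³

19300000 m³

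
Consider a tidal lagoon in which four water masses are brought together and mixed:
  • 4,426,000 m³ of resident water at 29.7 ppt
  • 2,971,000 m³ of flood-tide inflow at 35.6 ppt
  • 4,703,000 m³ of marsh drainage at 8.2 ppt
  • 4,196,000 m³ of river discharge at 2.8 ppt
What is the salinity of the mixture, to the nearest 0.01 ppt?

Total salt / total volume:
salt = 4,426,000×29.7 + 2,971,000×35.6 + 4,703,000×8.2 + 4,196,000×2.8 = 131,452,200 + 105,767,600 + 38,564,600 + 11,748,800 = 287,533,200
volume = 4,426,000 + 2,971,000 + 4,703,000 + 4,196,000 = 16,296,000 m³
S = 287,533,200 / 16,296,000 = 17.6444 ppt

17.64 ppt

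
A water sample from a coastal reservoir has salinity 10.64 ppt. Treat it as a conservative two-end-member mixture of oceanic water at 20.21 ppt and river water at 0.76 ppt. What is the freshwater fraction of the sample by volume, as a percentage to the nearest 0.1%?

Let f be the freshwater fraction. Salt balance per unit volume:
f×0.76 + (1−f)×20.21 = 10.64
f = (20.21 − 10.64) / (20.21 − 0.76) = 9.57/19.45 = 0.492

49.2%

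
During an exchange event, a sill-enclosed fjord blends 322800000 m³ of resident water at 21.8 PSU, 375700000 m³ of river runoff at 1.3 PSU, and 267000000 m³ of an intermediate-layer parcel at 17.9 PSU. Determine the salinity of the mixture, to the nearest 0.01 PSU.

Total salt / total volume:
salt = 322,800,000×21.8 + 375,700,000×1.3 + 267,000,000×17.9 = 7,037,040,000 + 488,410,000 + 4,779,300,000 = 12,304,750,000
volume = 322,800,000 + 375,700,000 + 267,000,000 = 965,500,000 m³
S = 12,304,750,000 / 965,500,000 = 12.7444 PSU

12.74 PSU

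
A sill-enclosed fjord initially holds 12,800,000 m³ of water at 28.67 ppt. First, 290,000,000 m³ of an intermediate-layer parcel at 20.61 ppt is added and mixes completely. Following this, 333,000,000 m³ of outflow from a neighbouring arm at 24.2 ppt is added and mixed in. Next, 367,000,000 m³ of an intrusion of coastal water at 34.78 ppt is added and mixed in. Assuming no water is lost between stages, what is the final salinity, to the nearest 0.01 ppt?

Mass of salt is conserved:
Initial salt = 12,800,000×28.67 = 366,976,000
After stage 1: salt = 366,976,000 + 290,000,000×20.61 = 6,343,876,000; volume = 302,800,000 m³; S = 20.951 ppt
After stage 2: salt = 6,343,876,000 + 333,000,000×24.2 = 14,402,476,000; volume = 635,800,000 m³; S = 22.653 ppt
After stage 3: salt = 14,402,476,000 + 367,000,000×34.78 = 27,166,736,000; volume = 1,002,800,000 m³
S = 27,166,736,000 / 1,002,800,000 = 27.0909 ppt

27.09 ppt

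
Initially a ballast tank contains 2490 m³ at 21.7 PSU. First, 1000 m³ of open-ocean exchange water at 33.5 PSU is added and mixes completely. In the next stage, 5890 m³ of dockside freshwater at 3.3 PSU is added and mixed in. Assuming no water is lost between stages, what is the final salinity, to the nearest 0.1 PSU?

11.4 PSU

Mass of salt is conserved:
Initial salt = 2,490×21.7 = 54,033
After stage 1: salt = 54,033 + 1,000×33.5 = 87,533; volume = 3,490 m³; S = 25.081 PSU
After stage 2: salt = 87,533 + 5,890×3.3 = 106,970; volume = 9,380 m³
S = 106,970 / 9,380 = 11.4041 PSU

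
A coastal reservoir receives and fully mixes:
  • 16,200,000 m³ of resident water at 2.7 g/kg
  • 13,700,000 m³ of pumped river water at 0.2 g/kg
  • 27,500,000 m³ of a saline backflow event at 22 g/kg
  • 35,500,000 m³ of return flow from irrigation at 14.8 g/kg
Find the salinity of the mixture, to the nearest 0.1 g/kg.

12.7 g/kg

By conservation of dissolved salt,
salt = 16,200,000×2.7 + 13,700,000×0.2 + 27,500,000×22 + 35,500,000×14.8 = 43,740,000 + 2,740,000 + 605,000,000 + 525,400,000 = 1,176,880,000
volume = 16,200,000 + 13,700,000 + 27,500,000 + 35,500,000 = 92,900,000 m³
S = 1,176,880,000 / 92,900,000 = 12.668 g/kg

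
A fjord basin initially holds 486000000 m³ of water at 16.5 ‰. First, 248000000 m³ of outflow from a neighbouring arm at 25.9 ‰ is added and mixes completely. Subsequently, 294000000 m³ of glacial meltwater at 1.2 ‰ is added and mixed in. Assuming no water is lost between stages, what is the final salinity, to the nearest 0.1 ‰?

Weighted by volume,
Initial salt = 486,000,000×16.5 = 8,019,000,000
After stage 1: salt = 8,019,000,000 + 248,000,000×25.9 = 14,442,200,000; volume = 734,000,000 m³; S = 19.676 ‰
After stage 2: salt = 14,442,200,000 + 294,000,000×1.2 = 14,795,000,000; volume = 1,028,000,000 m³
S = 14,795,000,000 / 1,028,000,000 = 14.392 ‰

14.4 ‰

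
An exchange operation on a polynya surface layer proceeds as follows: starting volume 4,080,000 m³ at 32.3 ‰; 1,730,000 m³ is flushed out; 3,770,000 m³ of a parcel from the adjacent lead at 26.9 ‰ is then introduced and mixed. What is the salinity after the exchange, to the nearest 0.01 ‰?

28.97 ‰

Remaining after removal: 2,350,000 m³ at 32.3 ‰ (salt = 75,905,000)
After addition: salt = 75,905,000 + 3,770,000×26.9 = 177,318,000; volume = 6,120,000 m³
S = 177,318,000 / 6,120,000 = 28.9735 ‰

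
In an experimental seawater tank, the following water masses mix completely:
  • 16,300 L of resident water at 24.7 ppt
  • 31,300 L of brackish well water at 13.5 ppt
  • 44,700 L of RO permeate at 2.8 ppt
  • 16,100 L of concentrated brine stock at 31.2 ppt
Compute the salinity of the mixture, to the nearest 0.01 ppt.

Conserving salt mass:
salt = 16,300×24.7 + 31,300×13.5 + 44,700×2.8 + 16,100×31.2 = 402,610 + 422,550 + 125,160 + 502,320 = 1,452,640
volume = 16,300 + 31,300 + 44,700 + 16,100 = 108,400 L
S = 1,452,640 / 108,400 = 13.4007 ppt

13.40 ppt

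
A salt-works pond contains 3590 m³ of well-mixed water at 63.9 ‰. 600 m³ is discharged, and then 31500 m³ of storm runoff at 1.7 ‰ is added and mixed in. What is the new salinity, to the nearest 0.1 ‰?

7.1 ‰

Remaining after removal: 2,990 m³ at 63.9 ‰ (salt = 191,061)
After addition: salt = 191,061 + 31,500×1.7 = 244,611; volume = 34,490 m³
S = 244,611 / 34,490 = 7.0922 ‰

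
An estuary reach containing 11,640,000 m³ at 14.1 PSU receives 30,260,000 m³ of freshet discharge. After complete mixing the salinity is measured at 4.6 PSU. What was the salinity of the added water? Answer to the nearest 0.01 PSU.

0.95 PSU

Salt balance: 11,640,000×14.1 + 30,260,000×S = 41,900,000×4.6
164,124,000 + 30,260,000·S = 192,740,000
S = (192,740,000 − 164,124,000) / 30,260,000 = 0.9457 PSU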